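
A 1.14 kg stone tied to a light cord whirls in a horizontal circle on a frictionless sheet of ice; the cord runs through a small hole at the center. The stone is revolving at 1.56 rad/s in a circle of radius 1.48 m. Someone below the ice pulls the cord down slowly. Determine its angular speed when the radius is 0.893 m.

ω₂ ≈ 4.28 rad/s

No torque about the axis ⇒ m r₁² ω₁ = m r₂² ω₂.
ω₂ = ω₁ (r₁/r₂)² = (1.56)(1.48/0.893)² = 4.285 rad/s.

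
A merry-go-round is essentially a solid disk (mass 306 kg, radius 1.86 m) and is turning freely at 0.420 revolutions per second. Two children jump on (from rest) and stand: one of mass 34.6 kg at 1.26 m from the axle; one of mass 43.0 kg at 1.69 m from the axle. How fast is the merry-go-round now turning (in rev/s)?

ω_f ≈ 0.314 rev/s

No external torque acts about the axle; L_before = L_after.
I_p = ½(306)(1.86)² = 529.3 kg·m².
Added inertia Σmr² = (34.6)(1.26)² + (43.0)(1.69)² = 177.7 kg·m²; I_f = 529.3 + 177.7 = 707.1 kg·m².
ω_f = I_p ω_i / I_f = (529.3)(0.420) / 707.1 = 0.3144 rev/s.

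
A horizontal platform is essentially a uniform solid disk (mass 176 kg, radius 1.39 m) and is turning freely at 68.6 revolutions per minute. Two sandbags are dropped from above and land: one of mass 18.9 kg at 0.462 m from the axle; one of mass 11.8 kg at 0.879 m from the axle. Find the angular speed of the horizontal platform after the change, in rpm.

ω_f ≈ 63.7 rpm

The added mass arrives with no angular momentum about the axle, and any external torque about the axle is negligible, so the system's angular momentum is conserved.
I_p = ½(176)(1.39)² = 170.0 kg·m².
Added inertia Σmr² = (18.9)(0.462)² + (11.8)(0.879)² = 13.15 kg·m²; I_f = 170.0 + 13.15 = 183.2 kg·m².
ω_f = I_p ω_i / I_f = (170.0)(68.6) / 183.2 = 63.67 rpm.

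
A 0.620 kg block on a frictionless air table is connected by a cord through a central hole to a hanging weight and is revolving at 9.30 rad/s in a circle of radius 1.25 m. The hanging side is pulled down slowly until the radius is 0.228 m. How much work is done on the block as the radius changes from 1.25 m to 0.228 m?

W ≈ 1220 J

No torque about the axis ⇒ m r₁² ω₁ = m r₂² ω₂.
ω₂ = ω₁ (r₁/r₂)² = (9.30)(1.25/0.228)² = 279.5 rad/s.
W = ΔKE = ½m(v₂² − v₁²) = 1217 J.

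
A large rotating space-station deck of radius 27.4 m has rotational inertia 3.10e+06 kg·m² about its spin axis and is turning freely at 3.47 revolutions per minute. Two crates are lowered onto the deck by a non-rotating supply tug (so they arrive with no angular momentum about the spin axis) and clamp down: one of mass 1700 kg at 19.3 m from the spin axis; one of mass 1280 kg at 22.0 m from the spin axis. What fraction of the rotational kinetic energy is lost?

The added mass arrives with no angular momentum about the spin axis, and any external torque about the spin axis is negligible, so the system's angular momentum is conserved.
Added inertia Σmr² = (1700)(19.3)² + (1280)(22.0)² = 1.253e+06 kg·m²; I_f = 3.100e+06 + 1.253e+06 = 4.353e+06 kg·m².
ω_f = I_p ω_i / I_f = (3.100e+06)(3.47) / 4.353e+06 = 2.471 rpm.
KE_i = ½(3.100e+06)(0.3634 rad/s)² = 2.047e+05 J; KE_f = ½(4.353e+06)(0.2588)² = 1.458e+05 J.
Fraction lost = 0.2878.

fraction ≈ 0.288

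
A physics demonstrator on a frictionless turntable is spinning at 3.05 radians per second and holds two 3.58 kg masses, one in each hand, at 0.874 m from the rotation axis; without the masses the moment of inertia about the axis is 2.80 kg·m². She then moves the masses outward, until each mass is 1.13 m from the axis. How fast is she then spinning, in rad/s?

ω₂ ≈ 2.11 rad/s

With no external torque about the axis, L is conserved: I₁ω₁ = I₂ω₂.
I₁ = 2.80 + 2(3.58)(0.874)² = 8.269 kg·m²; I₂ = 2.80 + 2(3.58)(1.13)² = 11.94 kg·m².
ω₂ = I₁ω₁ / I₂ = (8.269)(3.05 rad/s) / (11.94) = 2.112 rad/s.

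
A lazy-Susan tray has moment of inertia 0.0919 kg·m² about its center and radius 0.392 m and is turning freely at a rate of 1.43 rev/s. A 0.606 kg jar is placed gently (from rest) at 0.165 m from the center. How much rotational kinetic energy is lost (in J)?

energy lost ≈ 0.565 J

No external torque acts about the center; L_before = L_after.
Added inertia Σmr² = (0.606)(0.165)² = 0.01650 kg·m²; I_f = 0.09190 + 0.01650 = 0.1084 kg·m².
ω_f = I_p ω_i / I_f = (0.09190)(1.43) / 0.1084 = 1.212 rev/s.
KE_i = ½(0.09190)(8.985 rad/s)² = 3.710 J; KE_f = ½(0.1084)(7.617)² = 3.145 J.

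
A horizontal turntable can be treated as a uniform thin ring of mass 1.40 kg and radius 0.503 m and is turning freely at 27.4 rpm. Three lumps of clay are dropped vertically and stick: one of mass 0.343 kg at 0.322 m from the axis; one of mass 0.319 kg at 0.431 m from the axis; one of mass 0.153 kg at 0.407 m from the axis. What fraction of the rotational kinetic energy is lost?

The added mass arrives with no angular momentum about the axis, and any external torque about the axis is negligible, so the system's angular momentum is conserved.
I_p = (1.40)(0.503)² = 0.3542 kg·m².
Added inertia Σmr² = (0.343)(0.322)² + (0.319)(0.431)² + (0.153)(0.407)² = 0.1202 kg·m²; I_f = 0.3542 + 0.1202 = 0.4744 kg·m².
ω_f = I_p ω_i / I_f = (0.3542)(27.4) / 0.4744 = 20.46 rpm.
KE_i = ½(0.3542)(2.869 rad/s)² = 1.458 J; KE_f = ½(0.4744)(2.142)² = 1.089 J.
Fraction lost = 0.2533.

fraction ≈ 0.253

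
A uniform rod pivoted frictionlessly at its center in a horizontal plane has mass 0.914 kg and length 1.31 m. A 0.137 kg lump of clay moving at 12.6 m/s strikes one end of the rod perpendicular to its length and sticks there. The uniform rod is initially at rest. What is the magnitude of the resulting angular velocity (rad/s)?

About the pivot the impulsive forces during the collision are internal, so angular momentum about that axis is conserved.
I_p = (1/12)(0.914)(1.31)² = 0.1307 kg·m². Taking the sense of the lump of clay's angular momentum as positive, L_{lump} = m v R = (0.137)(12.6)(1.31/2) = 1.131 kg·m²/s.
L_i = 0 + 1.131 = 1.131 kg·m²/s.
After sticking, I_f = I_p + m R² = 0.1307 + (0.137)(1.31/2)² = 0.1895 kg·m².
ω_f = L_i / I_f = 1.131 / 0.1895 = 5.967 rad/s.

|ω_f| ≈ 5.97 rad/s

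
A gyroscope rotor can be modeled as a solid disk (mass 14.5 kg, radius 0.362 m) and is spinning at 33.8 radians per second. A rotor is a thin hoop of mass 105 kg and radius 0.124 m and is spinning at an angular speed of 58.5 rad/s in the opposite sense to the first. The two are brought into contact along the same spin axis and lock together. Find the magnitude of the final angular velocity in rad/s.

|ω_f| ≈ 24.3 rad/s

The coupling torques are internal; angular momentum about the shared axis is conserved.
Moments of inertia: I_A = ½(14.5)(0.362)² = 0.9501 kg·m²; I_B = (105)(0.124)² = 1.614 kg·m².
Taking A's sense as positive: L = (0.9501)(33.8) − (1.614)(58.5) = -62.33 kg·m²·rad/s.
Combined I = 0.9501 + 1.614 = 2.565 kg·m².
ω_f = L / I = -62.33 / 2.565 = -24.31 rad/s.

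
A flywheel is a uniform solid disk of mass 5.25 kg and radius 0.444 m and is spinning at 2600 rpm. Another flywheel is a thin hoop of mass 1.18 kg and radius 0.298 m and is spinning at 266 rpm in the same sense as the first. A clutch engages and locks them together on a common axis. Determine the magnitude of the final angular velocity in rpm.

No external torque acts about the common axis, so total angular momentum is conserved.
Moments of inertia: I_A = ½(5.25)(0.444)² = 0.5175 kg·m²; I_B = (1.18)(0.298)² = 0.1048 kg·m².
Taking A's sense as positive: L = (0.5175)(2600) + (0.1048)(266) = 1373 kg·m²·rpm.
Combined I = 0.5175 + 0.1048 = 0.6223 kg·m².
ω_f = L / I = 1373 / 0.6223 = 2207 rpm.

|ω_f| ≈ 2210 rpm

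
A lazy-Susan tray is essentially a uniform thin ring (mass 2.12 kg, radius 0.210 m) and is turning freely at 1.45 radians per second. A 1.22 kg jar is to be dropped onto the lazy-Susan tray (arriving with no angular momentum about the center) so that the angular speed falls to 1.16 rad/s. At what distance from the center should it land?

No external torque acts about the center; L_before = L_after.
I_p = (2.12)(0.210)² = 0.09349 kg·m².
I_p ω_i = (I_p + m r²) ω_f ⇒ m r² = I_p(ω_i/ω_f − 1) = 0.09349(1.45/1.16 − 1) = 0.02337 kg·m².
r = √(0.02337/1.22) = 0.1384 m.

r ≈ 0.138 m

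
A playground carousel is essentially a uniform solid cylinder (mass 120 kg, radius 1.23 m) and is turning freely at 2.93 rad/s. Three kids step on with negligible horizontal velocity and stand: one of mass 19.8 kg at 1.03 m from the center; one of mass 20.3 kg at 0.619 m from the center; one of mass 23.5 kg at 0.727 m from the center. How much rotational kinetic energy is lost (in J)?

energy lost ≈ 122 J

The added mass arrives with no angular momentum about the center, and any external torque about the center is negligible, so the system's angular momentum is conserved.
I_p = ½(120)(1.23)² = 90.77 kg·m².
Added inertia Σmr² = (19.8)(1.03)² + (20.3)(0.619)² + (23.5)(0.727)² = 41.20 kg·m²; I_f = 90.77 + 41.20 = 132.0 kg·m².
ω_f = I_p ω_i / I_f = (90.77)(2.93) / 132.0 = 2.015 rad/s.
KE_i = ½(90.77)(2.930 rad/s)² = 389.6 J; KE_f = ½(132.0)(2.015)² = 268.0 J.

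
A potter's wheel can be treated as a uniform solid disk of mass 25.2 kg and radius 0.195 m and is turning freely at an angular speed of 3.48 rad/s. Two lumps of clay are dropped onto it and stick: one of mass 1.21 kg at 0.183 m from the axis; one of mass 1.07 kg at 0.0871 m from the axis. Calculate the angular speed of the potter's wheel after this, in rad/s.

No external torque acts about the axis; L_before = L_after.
I_p = ½(25.2)(0.195)² = 0.4791 kg·m².
Added inertia Σmr² = (1.21)(0.183)² + (1.07)(0.0871)² = 0.04864 kg·m²; I_f = 0.4791 + 0.04864 = 0.5278 kg·m².
ω_f = I_p ω_i / I_f = (0.4791)(3.48) / 0.5278 = 3.159 rad/s.

ω_f ≈ 3.16 rad/s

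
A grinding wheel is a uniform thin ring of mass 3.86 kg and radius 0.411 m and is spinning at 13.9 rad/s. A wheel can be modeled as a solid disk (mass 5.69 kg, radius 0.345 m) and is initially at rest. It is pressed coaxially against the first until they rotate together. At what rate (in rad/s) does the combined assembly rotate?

|ω_f| ≈ 9.15 rad/s

No external torque acts about the common axis, so total angular momentum is conserved.
Moments of inertia: I_A = (3.86)(0.411)² = 0.6520 kg·m²; I_B = ½(5.69)(0.345)² = 0.3386 kg·m².
Taking A's sense as positive: L = (0.6520)(13.9) = 9.063 kg·m²·rad/s.
Combined I = 0.6520 + 0.3386 = 0.9907 kg·m².
ω_f = L / I = 9.063 / 0.9907 = 9.149 rad/s.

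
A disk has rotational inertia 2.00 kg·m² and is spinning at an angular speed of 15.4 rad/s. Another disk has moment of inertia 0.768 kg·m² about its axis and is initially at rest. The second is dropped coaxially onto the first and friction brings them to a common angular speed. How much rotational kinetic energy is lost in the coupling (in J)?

ΔKE lost ≈ 65.8 J

The coupling torques are internal; angular momentum about the shared axis is conserved.
Taking A's sense as positive: L = (2.000)(15.4) = 30.80 kg·m²·rad/s.
Combined I = 2.000 + 0.7680 = 2.768 kg·m².
ω_f = L / I = 30.80 / 2.768 = 11.13 rad/s.
KE_i = ½ΣIω² = 237.2 J; KE_f = ½(2.768)(11.13)² = 171.4 J.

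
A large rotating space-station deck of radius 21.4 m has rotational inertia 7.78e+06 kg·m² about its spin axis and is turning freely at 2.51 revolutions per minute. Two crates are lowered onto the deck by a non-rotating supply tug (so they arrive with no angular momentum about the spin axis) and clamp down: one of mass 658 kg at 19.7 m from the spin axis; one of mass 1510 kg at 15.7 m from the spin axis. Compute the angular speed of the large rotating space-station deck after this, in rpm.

ω_f ≈ 2.32 rpm

The added mass arrives with no angular momentum about the spin axis, and any external torque about the spin axis is negligible, so the system's angular momentum is conserved.
Added inertia Σmr² = (658)(19.7)² + (1510)(15.7)² = 6.276e+05 kg·m²; I_f = 7.780e+06 + 6.276e+05 = 8.408e+06 kg·m².
ω_f = I_p ω_i / I_f = (7.780e+06)(2.51) / 8.408e+06 = 2.323 rpm.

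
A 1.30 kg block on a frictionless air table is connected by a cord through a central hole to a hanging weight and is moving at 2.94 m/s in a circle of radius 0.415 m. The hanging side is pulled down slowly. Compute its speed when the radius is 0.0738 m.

The only horizontal force on the mass is along the cord (radial), so it exerts no torque about the hole and angular momentum m v r is conserved.
v₂ = v₁ r₁ / r₂ = (2.94)(0.415) / (0.0738) = 16.53 m/s.

v₂ ≈ 16.5 m/s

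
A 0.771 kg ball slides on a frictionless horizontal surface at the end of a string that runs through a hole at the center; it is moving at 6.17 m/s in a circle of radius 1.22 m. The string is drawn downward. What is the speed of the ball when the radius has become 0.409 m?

The only horizontal force on the mass is along the cord (radial), so it exerts no torque about the hole and angular momentum m v r is conserved.
v₂ = v₁ r₁ / r₂ = (6.17)(1.22) / (0.409) = 18.40 m/s.

v₂ ≈ 18.4 m/s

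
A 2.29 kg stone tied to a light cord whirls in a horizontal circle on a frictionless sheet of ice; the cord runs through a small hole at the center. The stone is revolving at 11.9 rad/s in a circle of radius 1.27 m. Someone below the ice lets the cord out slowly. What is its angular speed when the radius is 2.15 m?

The constraining force is radial, so m r² ω about the center is conserved.
ω₂ = ω₁ (r₁/r₂)² = (11.9)(1.27/2.15)² = 4.152 rad/s.

ω₂ ≈ 4.15 rad/s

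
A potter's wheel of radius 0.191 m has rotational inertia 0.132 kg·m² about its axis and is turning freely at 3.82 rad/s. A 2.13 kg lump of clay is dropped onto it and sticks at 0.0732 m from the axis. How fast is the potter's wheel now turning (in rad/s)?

ω_f ≈ 3.52 rad/s

The added mass arrives with no angular momentum about the axis, and any external torque about the axis is negligible, so the system's angular momentum is conserved.
Added inertia Σmr² = (2.13)(0.0732)² = 0.01141 kg·m²; I_f = 0.1320 + 0.01141 = 0.1434 kg·m².
ω_f = I_p ω_i / I_f = (0.1320)(3.82) / 0.1434 = 3.516 rad/s.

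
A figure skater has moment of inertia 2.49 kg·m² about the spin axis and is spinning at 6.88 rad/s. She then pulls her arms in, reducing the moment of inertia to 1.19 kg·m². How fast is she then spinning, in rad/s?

With no external torque about the axis, L is conserved: I₁ω₁ = I₂ω₂.
ω₂ = I₁ω₁ / I₂ = (2.490)(6.88 rad/s) / (1.190) = 14.40 rad/s.

ω₂ ≈ 14.4 rad/s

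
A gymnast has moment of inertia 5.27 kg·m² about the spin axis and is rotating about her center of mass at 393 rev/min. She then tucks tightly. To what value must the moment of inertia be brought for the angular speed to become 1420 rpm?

Angular momentum about the spin axis is conserved since the torque about it is zero.
I₂ = I₁ω₁ / ω₂ = (5.27)(393) / (1420) = 1.459 kg·m².

I₂ ≈ 1.46 kg·m²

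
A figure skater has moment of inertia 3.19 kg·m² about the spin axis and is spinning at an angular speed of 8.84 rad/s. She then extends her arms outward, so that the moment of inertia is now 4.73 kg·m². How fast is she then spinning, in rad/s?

With no external torque about the axis, L is conserved: I₁ω₁ = I₂ω₂.
ω₂ = I₁ω₁ / I₂ = (3.190)(8.84 rad/s) / (4.730) = 5.962 rad/s.

ω₂ ≈ 5.96 rad/s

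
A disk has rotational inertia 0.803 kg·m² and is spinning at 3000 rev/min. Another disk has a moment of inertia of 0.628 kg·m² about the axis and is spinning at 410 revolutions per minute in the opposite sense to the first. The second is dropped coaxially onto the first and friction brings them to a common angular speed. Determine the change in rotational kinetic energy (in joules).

No external torque acts about the common axis, so total angular momentum is conserved.
Taking A's sense as positive: L = (0.8030)(3000) − (0.6280)(410) = 2152 kg·m²·rpm.
Combined I = 0.8030 + 0.6280 = 1.431 kg·m².
ω_f = L / I = 2152 / 1.431 = 1504 rpm.
KE_i = ½ΣIω² = 40210 J; KE_f = ½(1.431)(157.4)² = 17740 J.

ΔKE ≈ -22500 J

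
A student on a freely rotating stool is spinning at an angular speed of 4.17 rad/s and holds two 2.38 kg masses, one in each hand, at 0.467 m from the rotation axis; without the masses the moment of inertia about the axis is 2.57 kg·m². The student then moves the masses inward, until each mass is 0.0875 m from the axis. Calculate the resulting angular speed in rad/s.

With no external torque about the axis, L is conserved: I₁ω₁ = I₂ω₂.
I₁ = 2.57 + 2(2.38)(0.467)² = 3.608 kg·m²; I₂ = 2.57 + 2(2.38)(0.0875)² = 2.606 kg·m².
ω₂ = I₁ω₁ / I₂ = (3.608)(4.17 rad/s) / (2.606) = 5.773 rad/s.

ω₂ ≈ 5.77 rad/s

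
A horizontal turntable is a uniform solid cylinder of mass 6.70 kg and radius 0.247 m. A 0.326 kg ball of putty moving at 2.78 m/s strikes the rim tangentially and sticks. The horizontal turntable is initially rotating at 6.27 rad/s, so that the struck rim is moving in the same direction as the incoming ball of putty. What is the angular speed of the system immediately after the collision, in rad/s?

|ω_f| ≈ 6.71 rad/s

About the axle the impulsive forces during the collision are internal, so angular momentum about that axis is conserved.
I_p = ½(6.70)(0.247)² = 0.2044 kg·m². Taking the sense of the ball of putty's angular momentum as positive, L_{ball} = m v R = (0.326)(2.78)(0.247) = 0.2239 kg·m²/s.
L_i = +I_p ω_p + m v R = +(0.2044)(6.27) + 0.2239 = 1.505 kg·m²/s.
After sticking, I_f = I_p + m R² = 0.2044 + (0.326)(0.247)² = 0.2243 kg·m².
ω_f = L_i / I_f = 1.505 / 0.2243 = 6.712 rad/s.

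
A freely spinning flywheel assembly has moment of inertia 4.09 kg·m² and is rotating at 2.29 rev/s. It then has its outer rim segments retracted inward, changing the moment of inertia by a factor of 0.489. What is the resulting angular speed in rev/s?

With no external torque about the axis, L is conserved: I₁ω₁ = I₂ω₂.
I₂ = 0.489 × 4.09 = 2.000 kg·m².
ω₂ = I₁ω₁ / I₂ = (4.090)(2.29 rev/s) / (2.000) = 4.683 rev/s.

ω₂ ≈ 4.68 rev/s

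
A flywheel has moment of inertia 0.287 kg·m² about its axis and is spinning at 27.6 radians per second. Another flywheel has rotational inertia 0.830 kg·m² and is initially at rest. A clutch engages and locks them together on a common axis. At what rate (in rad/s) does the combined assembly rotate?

|ω_f| ≈ 7.09 rad/s

No external torque acts about the common axis, so total angular momentum is conserved.
Taking A's sense as positive: L = (0.2870)(27.6) = 7.921 kg·m²·rad/s.
Combined I = 0.2870 + 0.8300 = 1.117 kg·m².
ω_f = L / I = 7.921 / 1.117 = 7.091 rad/s.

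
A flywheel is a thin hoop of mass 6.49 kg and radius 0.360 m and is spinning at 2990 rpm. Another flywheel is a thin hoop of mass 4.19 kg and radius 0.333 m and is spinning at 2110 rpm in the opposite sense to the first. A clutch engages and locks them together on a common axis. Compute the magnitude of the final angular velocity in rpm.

The coupling torques are internal; angular momentum about the shared axis is conserved.
Moments of inertia: I_A = (6.49)(0.360)² = 0.8411 kg·m²; I_B = (4.19)(0.333)² = 0.4646 kg·m².
Taking A's sense as positive: L = (0.8411)(2990) − (0.4646)(2110) = 1535 kg·m²·rpm.
Combined I = 0.8411 + 0.4646 = 1.306 kg·m².
ω_f = L / I = 1535 / 1.306 = 1175 rpm.

|ω_f| ≈ 1180 rpm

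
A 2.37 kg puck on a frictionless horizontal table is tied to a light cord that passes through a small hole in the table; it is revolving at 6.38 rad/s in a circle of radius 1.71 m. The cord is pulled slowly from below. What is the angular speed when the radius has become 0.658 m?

ω₂ ≈ 43.1 rad/s

No torque about the axis ⇒ m r₁² ω₁ = m r₂² ω₂.
ω₂ = ω₁ (r₁/r₂)² = (6.38)(1.71/0.658)² = 43.09 rad/s.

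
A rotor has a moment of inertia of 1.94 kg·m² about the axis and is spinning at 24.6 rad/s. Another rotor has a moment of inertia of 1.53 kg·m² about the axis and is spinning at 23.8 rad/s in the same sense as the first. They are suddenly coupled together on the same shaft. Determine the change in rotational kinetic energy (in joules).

The coupling torques are internal; angular momentum about the shared axis is conserved.
Taking A's sense as positive: L = (1.940)(24.6) + (1.530)(23.8) = 84.14 kg·m²·rad/s.
Combined I = 1.940 + 1.530 = 3.470 kg·m².
ω_f = L / I = 84.14 / 3.470 = 24.25 rad/s.
KE_i = ½ΣIω² = 1020 J; KE_f = ½(3.470)(24.25)² = 1020 J.

ΔKE ≈ -0.274 J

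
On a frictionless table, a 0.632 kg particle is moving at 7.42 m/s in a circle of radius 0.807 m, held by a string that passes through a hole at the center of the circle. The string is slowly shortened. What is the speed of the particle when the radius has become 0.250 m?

The only horizontal force on the mass is along the cord (radial), so it exerts no torque about the hole and angular momentum m v r is conserved.
v₂ = v₁ r₁ / r₂ = (7.42)(0.807) / (0.250) = 23.95 m/s.

v₂ ≈ 24.0 m/s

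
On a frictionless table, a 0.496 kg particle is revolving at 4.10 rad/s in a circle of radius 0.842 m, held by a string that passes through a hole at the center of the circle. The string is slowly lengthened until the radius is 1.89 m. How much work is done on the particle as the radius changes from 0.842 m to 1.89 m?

The constraining force is radial, so m r² ω about the center is conserved.
ω₂ = ω₁ (r₁/r₂)² = (4.10)(0.842/1.89)² = 0.8137 rad/s.
W = ΔKE = ½m(v₂² − v₁²) = -2.369 J.

W ≈ -2.37 J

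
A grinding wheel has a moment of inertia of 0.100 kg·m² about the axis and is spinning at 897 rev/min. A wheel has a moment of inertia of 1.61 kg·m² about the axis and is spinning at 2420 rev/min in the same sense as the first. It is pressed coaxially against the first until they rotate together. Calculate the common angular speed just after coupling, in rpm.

|ω_f| ≈ 2330 rpm

The coupling torques are internal; angular momentum about the shared axis is conserved.
Taking A's sense as positive: L = (0.1000)(897) + (1.610)(2420) = 3986 kg·m²·rpm.
Combined I = 0.1000 + 1.610 = 1.710 kg·m².
ω_f = L / I = 3986 / 1.710 = 2331 rpm.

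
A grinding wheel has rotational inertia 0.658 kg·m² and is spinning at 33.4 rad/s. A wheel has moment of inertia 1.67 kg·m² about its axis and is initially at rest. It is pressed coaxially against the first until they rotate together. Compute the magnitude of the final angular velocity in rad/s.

|ω_f| ≈ 9.44 rad/s

The coupling torques are internal; angular momentum about the shared axis is conserved.
Taking A's sense as positive: L = (0.6580)(33.4) = 21.98 kg·m²·rad/s.
Combined I = 0.6580 + 1.670 = 2.328 kg·m².
ω_f = L / I = 21.98 / 2.328 = 9.440 rad/s.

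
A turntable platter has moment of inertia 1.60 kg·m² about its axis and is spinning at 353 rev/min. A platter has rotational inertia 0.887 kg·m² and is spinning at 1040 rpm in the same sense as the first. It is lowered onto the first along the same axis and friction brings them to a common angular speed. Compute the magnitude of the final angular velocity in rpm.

|ω_f| ≈ 598 rpm

No external torque acts about the common axis, so total angular momentum is conserved.
Taking A's sense as positive: L = (1.600)(353) + (0.8870)(1040) = 1487 kg·m²·rpm.
Combined I = 1.600 + 0.8870 = 2.487 kg·m².
ω_f = L / I = 1487 / 2.487 = 598.0 rpm.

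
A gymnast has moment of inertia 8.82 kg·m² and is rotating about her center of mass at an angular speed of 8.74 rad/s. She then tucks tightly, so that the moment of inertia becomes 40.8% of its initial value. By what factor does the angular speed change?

Angular momentum about the spin axis is conserved since the torque about it is zero.
I₂ = 0.408 × 8.82 = 3.599 kg·m².
ω₂/ω₁ = I₁/I₂ = 8.820 / 3.599 = 2.451.

ω₂/ω₁ ≈ 2.45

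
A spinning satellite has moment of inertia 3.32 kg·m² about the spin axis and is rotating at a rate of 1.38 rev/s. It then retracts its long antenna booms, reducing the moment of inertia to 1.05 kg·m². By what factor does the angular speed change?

ω₂/ω₁ ≈ 3.16

No external torque acts about the spin axis, so angular momentum is conserved.
ω₂/ω₁ = I₁/I₂ = 3.320 / 1.050 = 3.162.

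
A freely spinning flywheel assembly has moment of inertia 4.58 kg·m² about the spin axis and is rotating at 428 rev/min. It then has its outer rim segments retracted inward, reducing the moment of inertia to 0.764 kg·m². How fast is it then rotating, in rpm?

Angular momentum about the spin axis is conserved since the torque about it is zero.
ω₂ = I₁ω₁ / I₂ = (4.580)(428 rpm) / (0.7640) = 2566 rpm.

ω₂ ≈ 2570 rpm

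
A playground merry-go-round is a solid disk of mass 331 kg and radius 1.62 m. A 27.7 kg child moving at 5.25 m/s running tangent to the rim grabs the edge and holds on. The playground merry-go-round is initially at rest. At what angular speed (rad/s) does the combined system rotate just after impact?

|ω_f| ≈ 0.465 rad/s

The axle reaction passes through the axle and exerts no torque about it; angular momentum about the axle is conserved through the impact.
I_p = ½(331)(1.62)² = 434.3 kg·m². Taking the sense of the child's angular momentum as positive, L_{child} = m v R = (27.7)(5.25)(1.62) = 235.6 kg·m²/s.
L_i = 0 + 235.6 = 235.6 kg·m²/s.
After sticking, I_f = I_p + m R² = 434.3 + (27.7)(1.62)² = 507.0 kg·m².
ω_f = L_i / I_f = 235.6 / 507.0 = 0.4646 rad/s.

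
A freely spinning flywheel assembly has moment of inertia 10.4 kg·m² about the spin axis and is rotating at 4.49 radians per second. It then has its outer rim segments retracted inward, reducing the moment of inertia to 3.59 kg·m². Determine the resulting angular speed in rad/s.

Angular momentum about the spin axis is conserved since the torque about it is zero.
ω₂ = I₁ω₁ / I₂ = (10.40)(4.49 rad/s) / (3.590) = 13.01 rad/s.

ω₂ ≈ 13.0 rad/s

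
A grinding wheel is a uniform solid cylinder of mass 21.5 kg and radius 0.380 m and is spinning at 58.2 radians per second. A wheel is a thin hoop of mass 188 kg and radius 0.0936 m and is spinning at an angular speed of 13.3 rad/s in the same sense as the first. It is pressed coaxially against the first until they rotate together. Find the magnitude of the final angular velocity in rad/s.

No external torque acts about the common axis, so total angular momentum is conserved.
Moments of inertia: I_A = ½(21.5)(0.380)² = 1.552 kg·m²; I_B = (188)(0.0936)² = 1.647 kg·m².
Taking A's sense as positive: L = (1.552)(58.2) + (1.647)(13.3) = 112.2 kg·m²·rad/s.
Combined I = 1.552 + 1.647 = 3.199 kg·m².
ω_f = L / I = 112.2 / 3.199 = 35.09 rad/s.

|ω_f| ≈ 35.1 rad/s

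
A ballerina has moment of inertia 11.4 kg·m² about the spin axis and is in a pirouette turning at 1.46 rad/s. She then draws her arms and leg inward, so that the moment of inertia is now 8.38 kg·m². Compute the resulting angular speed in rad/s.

Angular momentum about the spin axis is conserved since the torque about it is zero.
ω₂ = I₁ω₁ / I₂ = (11.40)(1.46 rad/s) / (8.380) = 1.986 rad/s.

ω₂ ≈ 1.99 rad/s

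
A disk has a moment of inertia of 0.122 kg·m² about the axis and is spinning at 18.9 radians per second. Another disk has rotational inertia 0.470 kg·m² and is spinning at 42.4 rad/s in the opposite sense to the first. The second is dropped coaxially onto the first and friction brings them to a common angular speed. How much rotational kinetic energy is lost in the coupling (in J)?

ΔKE lost ≈ 182 J

No external torque acts about the common axis, so total angular momentum is conserved.
Taking A's sense as positive: L = (0.1220)(18.9) − (0.4700)(42.4) = -17.62 kg·m²·rad/s.
Combined I = 0.1220 + 0.4700 = 0.5920 kg·m².
ω_f = L / I = -17.62 / 0.5920 = -29.77 rad/s.
KE_i = ½ΣIω² = 444.3 J; KE_f = ½(0.5920)(29.77)² = 262.3 J.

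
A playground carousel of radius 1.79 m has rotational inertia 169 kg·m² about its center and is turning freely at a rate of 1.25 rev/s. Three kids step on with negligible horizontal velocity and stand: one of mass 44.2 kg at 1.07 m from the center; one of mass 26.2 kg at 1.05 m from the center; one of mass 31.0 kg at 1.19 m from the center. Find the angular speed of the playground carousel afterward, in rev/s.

ω_f ≈ 0.722 rev/s

The added mass arrives with no angular momentum about the center, and any external torque about the center is negligible, so the system's angular momentum is conserved.
Added inertia Σmr² = (44.2)(1.07)² + (26.2)(1.05)² + (31.0)(1.19)² = 123.4 kg·m²; I_f = 169.0 + 123.4 = 292.4 kg·m².
ω_f = I_p ω_i / I_f = (169.0)(1.25) / 292.4 = 0.7225 rev/s.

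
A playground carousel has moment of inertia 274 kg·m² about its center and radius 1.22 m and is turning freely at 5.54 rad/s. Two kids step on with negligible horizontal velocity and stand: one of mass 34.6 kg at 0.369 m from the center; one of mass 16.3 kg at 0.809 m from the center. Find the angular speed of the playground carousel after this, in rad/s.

ω_f ≈ 5.25 rad/s

The added mass arrives with no angular momentum about the center, and any external torque about the center is negligible, so the system's angular momentum is conserved.
Added inertia Σmr² = (34.6)(0.369)² + (16.3)(0.809)² = 15.38 kg·m²; I_f = 274.0 + 15.38 = 289.4 kg·m².
ω_f = I_p ω_i / I_f = (274.0)(5.54) / 289.4 = 5.246 rad/s.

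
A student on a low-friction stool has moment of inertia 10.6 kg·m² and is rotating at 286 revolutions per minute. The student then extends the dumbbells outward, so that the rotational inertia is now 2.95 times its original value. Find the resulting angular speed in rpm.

ω₂ ≈ 96.9 rpm

With no external torque about the axis, L is conserved: I₁ω₁ = I₂ω₂.
I₂ = 2.95 × 10.6 = 31.27 kg·m².
ω₂ = I₁ω₁ / I₂ = (10.60)(286 rpm) / (31.27) = 96.95 rpm.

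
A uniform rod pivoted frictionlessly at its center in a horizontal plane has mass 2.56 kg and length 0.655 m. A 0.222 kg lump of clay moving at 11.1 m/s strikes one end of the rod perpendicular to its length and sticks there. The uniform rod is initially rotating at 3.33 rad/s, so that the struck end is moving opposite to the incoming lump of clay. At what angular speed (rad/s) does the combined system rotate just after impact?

The axle reaction passes through the pivot and exerts no torque about it; angular momentum about the pivot is conserved through the impact.
I_p = (1/12)(2.56)(0.655)² = 0.09153 kg·m². Taking the sense of the lump of clay's angular momentum as positive, L_{lump} = m v R = (0.222)(11.1)(0.655/2) = 0.8070 kg·m²/s.
L_i = −I_p ω_p + m v R = −(0.09153)(3.33) + 0.8070 = 0.5022 kg·m²/s.
After sticking, I_f = I_p + m R² = 0.09153 + (0.222)(0.655/2)² = 0.1153 kg·m².
ω_f = L_i / I_f = 0.5022 / 0.1153 = 4.355 rad/s.

|ω_f| ≈ 4.35 rad/s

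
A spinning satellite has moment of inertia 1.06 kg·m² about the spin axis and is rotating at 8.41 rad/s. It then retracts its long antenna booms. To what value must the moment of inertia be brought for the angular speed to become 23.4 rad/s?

Angular momentum about the spin axis is conserved since the torque about it is zero.
I₂ = I₁ω₁ / ω₂ = (1.06)(8.41) / (23.4) = 0.3810 kg·m².

I₂ ≈ 0.381 kg·m²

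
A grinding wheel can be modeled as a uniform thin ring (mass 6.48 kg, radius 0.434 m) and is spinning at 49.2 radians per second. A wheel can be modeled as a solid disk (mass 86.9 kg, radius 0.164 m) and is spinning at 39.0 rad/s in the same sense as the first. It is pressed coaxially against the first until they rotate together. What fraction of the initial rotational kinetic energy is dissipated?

fraction ≈ 0.0131

No external torque acts about the common axis, so total angular momentum is conserved.
Moments of inertia: I_A = (6.48)(0.434)² = 1.221 kg·m²; I_B = ½(86.9)(0.164)² = 1.169 kg·m².
Taking A's sense as positive: L = (1.221)(49.2) + (1.169)(39.0) = 105.6 kg·m²·rad/s.
Combined I = 1.221 + 1.169 = 2.389 kg·m².
ω_f = L / I = 105.6 / 2.389 = 44.21 rad/s.
KE_i = ½ΣIω² = 2366 J; KE_f = ½(2.389)(44.21)² = 2335 J.
Fraction dissipated = (KE_i − KE_f)/KE_i = 0.01313.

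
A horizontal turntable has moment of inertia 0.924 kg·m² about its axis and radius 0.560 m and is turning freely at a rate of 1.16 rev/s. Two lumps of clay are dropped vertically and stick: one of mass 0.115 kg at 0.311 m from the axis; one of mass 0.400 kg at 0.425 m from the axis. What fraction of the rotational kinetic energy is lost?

fraction ≈ 0.0828

The added mass arrives with no angular momentum about the axis, and any external torque about the axis is negligible, so the system's angular momentum is conserved.
Added inertia Σmr² = (0.115)(0.311)² + (0.400)(0.425)² = 0.08337 kg·m²; I_f = 0.9240 + 0.08337 = 1.007 kg·m².
ω_f = I_p ω_i / I_f = (0.9240)(1.16) / 1.007 = 1.064 rev/s.
KE_i = ½(0.9240)(7.288 rad/s)² = 24.54 J; KE_f = ½(1.007)(6.685)² = 22.51 J.
Fraction lost = 0.08276.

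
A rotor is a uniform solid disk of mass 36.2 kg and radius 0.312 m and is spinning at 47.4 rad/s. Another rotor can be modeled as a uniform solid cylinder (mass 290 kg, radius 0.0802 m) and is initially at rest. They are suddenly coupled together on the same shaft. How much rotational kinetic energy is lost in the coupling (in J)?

No external torque acts about the common axis, so total angular momentum is conserved.
Moments of inertia: I_A = ½(36.2)(0.312)² = 1.762 kg·m²; I_B = ½(290)(0.0802)² = 0.9326 kg·m².
Taking A's sense as positive: L = (1.762)(47.4) = 83.52 kg·m²·rad/s.
Combined I = 1.762 + 0.9326 = 2.695 kg·m².
ω_f = L / I = 83.52 / 2.695 = 30.99 rad/s.
KE_i = ½ΣIω² = 1979 J; KE_f = ½(2.695)(30.99)² = 1294 J.

ΔKE lost ≈ 685 J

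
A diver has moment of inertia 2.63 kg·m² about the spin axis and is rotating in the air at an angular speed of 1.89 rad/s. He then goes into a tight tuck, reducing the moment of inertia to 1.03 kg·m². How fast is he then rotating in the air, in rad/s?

ω₂ ≈ 4.83 rad/s

Angular momentum about the spin axis is conserved since the torque about it is zero.
ω₂ = I₁ω₁ / I₂ = (2.630)(1.89 rad/s) / (1.030) = 4.826 rad/s.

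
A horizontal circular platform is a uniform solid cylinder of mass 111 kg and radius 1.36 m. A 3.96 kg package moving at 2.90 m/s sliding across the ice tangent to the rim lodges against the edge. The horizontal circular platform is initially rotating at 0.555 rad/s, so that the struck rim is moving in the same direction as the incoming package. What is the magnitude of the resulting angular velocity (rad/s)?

About the central axle the impulsive forces during the collision are internal, so angular momentum about that axis is conserved.
I_p = ½(111)(1.36)² = 102.7 kg·m². Taking the sense of the package's angular momentum as positive, L_{package} = m v R = (3.96)(2.90)(1.36) = 15.62 kg·m²/s.
L_i = +I_p ω_p + m v R = +(102.7)(0.555) + 15.62 = 72.59 kg·m²/s.
After sticking, I_f = I_p + m R² = 102.7 + (3.96)(1.36)² = 110.0 kg·m².
ω_f = L_i / I_f = 72.59 / 110.0 = 0.6601 rad/s.

|ω_f| ≈ 0.660 rad/s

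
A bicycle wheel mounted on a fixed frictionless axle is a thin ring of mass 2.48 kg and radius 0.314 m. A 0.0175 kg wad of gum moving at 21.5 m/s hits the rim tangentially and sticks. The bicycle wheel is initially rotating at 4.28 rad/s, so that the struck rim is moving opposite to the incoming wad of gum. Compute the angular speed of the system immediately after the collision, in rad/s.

|ω_f| ≈ 3.77 rad/s

About the axle the impulsive forces during the collision are internal, so angular momentum about that axis is conserved.
I_p = (2.48)(0.314)² = 0.2445 kg·m². Taking the sense of the wad of gum's angular momentum as positive, L_{wad} = m v R = (0.0175)(21.5)(0.314) = 0.1181 kg·m²/s.
L_i = −I_p ω_p + m v R = −(0.2445)(4.28) + 0.1181 = -0.9284 kg·m²/s.
After sticking, I_f = I_p + m R² = 0.2445 + (0.0175)(0.314)² = 0.2462 kg·m².
ω_f = L_i / I_f = -0.9284 / 0.2462 = -3.770 rad/s.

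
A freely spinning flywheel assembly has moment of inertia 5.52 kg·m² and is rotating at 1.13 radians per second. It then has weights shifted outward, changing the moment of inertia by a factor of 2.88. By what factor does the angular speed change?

ω₂/ω₁ ≈ 0.347

With no external torque about the axis, L is conserved: I₁ω₁ = I₂ω₂.
I₂ = 2.88 × 5.52 = 15.90 kg·m².
ω₂/ω₁ = I₁/I₂ = 5.520 / 15.90 = 0.3472.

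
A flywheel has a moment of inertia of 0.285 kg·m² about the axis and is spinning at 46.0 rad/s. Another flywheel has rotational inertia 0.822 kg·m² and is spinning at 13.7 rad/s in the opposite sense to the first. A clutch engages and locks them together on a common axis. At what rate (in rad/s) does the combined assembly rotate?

|ω_f| ≈ 1.67 rad/s

The coupling torques are internal; angular momentum about the shared axis is conserved.
Taking A's sense as positive: L = (0.2850)(46.0) − (0.8220)(13.7) = 1.849 kg·m²·rad/s.
Combined I = 0.2850 + 0.8220 = 1.107 kg·m².
ω_f = L / I = 1.849 / 1.107 = 1.670 rad/s.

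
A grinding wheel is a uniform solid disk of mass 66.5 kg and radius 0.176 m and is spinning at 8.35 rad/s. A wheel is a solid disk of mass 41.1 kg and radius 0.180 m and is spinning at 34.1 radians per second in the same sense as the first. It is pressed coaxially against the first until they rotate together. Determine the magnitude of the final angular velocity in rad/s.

The coupling torques are internal; angular momentum about the shared axis is conserved.
Moments of inertia: I_A = ½(66.5)(0.176)² = 1.030 kg·m²; I_B = ½(41.1)(0.180)² = 0.6658 kg·m².
Taking A's sense as positive: L = (1.030)(8.35) + (0.6658)(34.1) = 31.30 kg·m²·rad/s.
Combined I = 1.030 + 0.6658 = 1.696 kg·m².
ω_f = L / I = 31.30 / 1.696 = 18.46 rad/s.

|ω_f| ≈ 18.5 rad/s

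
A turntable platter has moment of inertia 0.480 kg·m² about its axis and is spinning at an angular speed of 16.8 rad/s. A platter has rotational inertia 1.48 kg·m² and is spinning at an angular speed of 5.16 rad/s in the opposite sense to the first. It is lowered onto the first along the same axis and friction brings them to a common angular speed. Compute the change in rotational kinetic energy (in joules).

ΔKE ≈ -87.4 J

No external torque acts about the common axis, so total angular momentum is conserved.
Taking A's sense as positive: L = (0.4800)(16.8) − (1.480)(5.16) = 0.4272 kg·m²·rad/s.
Combined I = 0.4800 + 1.480 = 1.960 kg·m².
ω_f = L / I = 0.4272 / 1.960 = 0.2180 rad/s.
KE_i = ½ΣIω² = 87.44 J; KE_f = ½(1.960)(0.2180)² = 0.04656 J.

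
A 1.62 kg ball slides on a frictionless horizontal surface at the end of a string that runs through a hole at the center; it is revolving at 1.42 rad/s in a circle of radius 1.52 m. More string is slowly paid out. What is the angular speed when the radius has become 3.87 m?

No torque about the axis ⇒ m r₁² ω₁ = m r₂² ω₂.
ω₂ = ω₁ (r₁/r₂)² = (1.42)(1.52/3.87)² = 0.2191 rad/s.

ω₂ ≈ 0.219 rad/s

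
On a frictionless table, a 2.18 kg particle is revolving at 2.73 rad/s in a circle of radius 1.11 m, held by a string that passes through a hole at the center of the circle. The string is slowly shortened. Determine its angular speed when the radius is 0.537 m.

No torque about the axis ⇒ m r₁² ω₁ = m r₂² ω₂.
ω₂ = ω₁ (r₁/r₂)² = (2.73)(1.11/0.537)² = 11.66 rad/s.

ω₂ ≈ 11.7 rad/s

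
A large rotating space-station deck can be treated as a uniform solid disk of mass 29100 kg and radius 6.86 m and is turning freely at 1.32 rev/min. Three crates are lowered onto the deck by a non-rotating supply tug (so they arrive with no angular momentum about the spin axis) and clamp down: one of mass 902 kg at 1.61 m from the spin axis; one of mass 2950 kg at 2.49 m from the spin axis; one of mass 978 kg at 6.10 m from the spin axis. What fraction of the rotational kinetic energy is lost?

No external torque acts about the spin axis; L_before = L_after.
I_p = ½(29100)(6.86)² = 6.847e+05 kg·m².
Added inertia Σmr² = (902)(1.61)² + (2950)(2.49)² + (978)(6.10)² = 57020 kg·m²; I_f = 6.847e+05 + 57020 = 7.417e+05 kg·m².
ω_f = I_p ω_i / I_f = (6.847e+05)(1.32) / 7.417e+05 = 1.219 rpm.
KE_i = ½(6.847e+05)(0.1382 rad/s)² = 6542 J; KE_f = ½(7.417e+05)(0.1276)² = 6039 J.
Fraction lost = 0.07687.

fraction ≈ 0.0769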